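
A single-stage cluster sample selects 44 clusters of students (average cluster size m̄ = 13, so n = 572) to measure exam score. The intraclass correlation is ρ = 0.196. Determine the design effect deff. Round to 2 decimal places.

3.35

deff = 1 + (13 − 1)·0.196 = 1 + 2.352 = 3.352.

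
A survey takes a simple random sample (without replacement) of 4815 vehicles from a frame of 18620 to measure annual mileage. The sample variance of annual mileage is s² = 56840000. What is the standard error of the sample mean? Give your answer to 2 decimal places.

Under SRS without replacement, Var(ȳ) = (1 − f)·s²/n with f = n/N = 4815/18620 = 0.25859291.
Var(ȳ) = (1 − 0.25859291)·56840000/4815 = 0.74140709·11804.777 = 8752.1452.
SE(ȳ) = √(8752.1452) = 93.55.

93.55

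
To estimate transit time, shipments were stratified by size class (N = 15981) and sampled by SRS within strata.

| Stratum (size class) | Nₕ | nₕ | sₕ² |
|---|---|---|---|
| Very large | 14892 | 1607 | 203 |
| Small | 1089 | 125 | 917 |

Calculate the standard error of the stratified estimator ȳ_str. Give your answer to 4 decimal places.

0.3578

Var(ȳ_str) = Σₕ Wₕ²(1 − fₕ)sₕ²/nₕ with Wₕ = Nₕ/N, N = 15981.
Very large: Wₕ = 0.93185658; term = 0.93185658²·(1 − 0.10791029)·203/1607 = 0.097855861.
Small: Wₕ = 0.06814342; term = 0.06814342²·(1 − 0.11478421)·917/125 = 0.030154792.
Sum = 0.12801065.
SE = √(0.12801065) = 0.3578.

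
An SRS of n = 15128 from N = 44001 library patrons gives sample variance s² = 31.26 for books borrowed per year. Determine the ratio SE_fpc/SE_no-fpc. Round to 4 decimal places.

f = n/N = 15128/44001 = 0.34381037.
SE_no-fpc = √(s²/n) = 0.04545731; SE_fpc = √((1−f)s²/n) = 0.036822936.
Ratio = √(1−f) = 0.81005533.

0.8101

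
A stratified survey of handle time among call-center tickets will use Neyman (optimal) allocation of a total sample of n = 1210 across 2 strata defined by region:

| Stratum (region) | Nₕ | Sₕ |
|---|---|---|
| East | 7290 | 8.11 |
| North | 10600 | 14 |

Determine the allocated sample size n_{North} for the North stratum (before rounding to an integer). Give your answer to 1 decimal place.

865.3

Neyman allocation: nₕ = n·NₕSₕ / Σⱼ NⱼSⱼ.
Σ NⱼSⱼ = 7290·8.11 + 10600·14 = 207521.9.
n_{North} = 1210·10600·14 / 207521.9 = 865.3.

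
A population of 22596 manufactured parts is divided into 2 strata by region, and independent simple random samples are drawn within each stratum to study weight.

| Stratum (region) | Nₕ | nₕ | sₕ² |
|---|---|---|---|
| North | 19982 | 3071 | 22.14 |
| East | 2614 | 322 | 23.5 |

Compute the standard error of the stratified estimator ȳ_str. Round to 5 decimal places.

Var(ȳ_str) = Σₕ Wₕ²(1 − fₕ)sₕ²/nₕ with Wₕ = Nₕ/N, N = 22596.
North: Wₕ = 0.88431581; term = 0.88431581²·(1 − 0.15368832)·22.14/3071 = 0.004771368.
East: Wₕ = 0.11568419; term = 0.11568419²·(1 − 0.12318286)·23.5/322 = 8.5638501 × 10^-4.
Sum = 0.005627753.
SE = √(0.005627753) = 0.07502.

0.07502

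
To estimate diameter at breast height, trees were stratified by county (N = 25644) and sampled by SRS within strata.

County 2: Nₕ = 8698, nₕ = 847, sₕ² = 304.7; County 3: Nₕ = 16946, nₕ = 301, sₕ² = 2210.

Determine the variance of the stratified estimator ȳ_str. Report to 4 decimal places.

Var(ȳ_str) = Σₕ Wₕ²(1 − fₕ)sₕ²/nₕ with Wₕ = Nₕ/N, N = 25644.
County 2: Wₕ = 0.33918265; term = 0.33918265²·(1 − 0.09737871)·304.7/847 = 0.037356131.
County 3: Wₕ = 0.66081735; term = 0.66081735²·(1 − 0.01776230)·2210/301 = 3.1492363.
Sum = 3.1865924.

3.1866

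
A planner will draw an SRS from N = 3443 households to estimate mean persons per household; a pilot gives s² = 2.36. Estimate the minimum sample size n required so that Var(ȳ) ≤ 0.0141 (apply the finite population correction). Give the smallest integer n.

Without fpc, n₀ = s²/D = 2.36/0.0141 = 167.3759.
With fpc, (1 − n/N)·s²/n ≤ D requires n ≥ n₀/(1 + n₀/N) = 167.3759/(1 + 167.3759/3443) = 159.6164.
Rounding up, n = 160.

160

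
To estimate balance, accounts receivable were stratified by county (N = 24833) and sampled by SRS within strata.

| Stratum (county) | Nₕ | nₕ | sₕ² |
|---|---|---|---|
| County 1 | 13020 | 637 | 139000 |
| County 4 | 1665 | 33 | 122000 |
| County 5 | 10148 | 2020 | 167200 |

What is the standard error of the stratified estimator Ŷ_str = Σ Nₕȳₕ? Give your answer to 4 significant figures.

228200

Var(Ŷ_str) = Σₕ Nₕ²(1 − fₕ)sₕ²/nₕ.
County 1: 13020²·(1 − 637/13020)·139000/637 = 3.5181328 × 10^10.
County 4: 1665²·(1 − 33/1665)·122000/33 = 1.0045702 × 10^10.
County 5: 10148²·(1 − 2020/10148)·167200/2020 = 6.8273011 × 10^9.
Sum = 5.2054331 × 10^10.
SE = √(5.2054331 × 10^10) = 228200.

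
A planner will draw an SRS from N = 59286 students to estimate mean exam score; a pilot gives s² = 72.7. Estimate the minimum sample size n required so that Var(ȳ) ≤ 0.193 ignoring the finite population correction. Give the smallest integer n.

Without fpc, n₀ = s²/D = 72.7/0.193 = 376.6839.
Rounding up, n = 377.

377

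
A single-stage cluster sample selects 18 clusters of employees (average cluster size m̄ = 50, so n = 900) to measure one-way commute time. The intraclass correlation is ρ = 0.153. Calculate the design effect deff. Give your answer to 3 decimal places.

deff = 1 + (50 − 1)·0.153 = 1 + 7.497 = 8.497.

8.497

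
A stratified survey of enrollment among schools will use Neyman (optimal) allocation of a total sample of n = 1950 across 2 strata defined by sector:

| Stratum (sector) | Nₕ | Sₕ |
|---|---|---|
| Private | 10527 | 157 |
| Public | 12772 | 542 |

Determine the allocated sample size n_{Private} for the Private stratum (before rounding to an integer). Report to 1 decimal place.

Neyman allocation: nₕ = n·NₕSₕ / Σⱼ NⱼSⱼ.
Σ NⱼSⱼ = 10527·157 + 12772·542 = 8.575163 × 10^6.
n_{Private} = 1950·10527·157 / (8.575163 × 10^6) = 375.8.

375.8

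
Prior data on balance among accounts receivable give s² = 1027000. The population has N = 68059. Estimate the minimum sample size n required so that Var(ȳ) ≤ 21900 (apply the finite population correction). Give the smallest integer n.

47

Without fpc, n₀ = s²/D = 1027000/21900 = 46.8950.
With fpc, (1 − n/N)·s²/n ≤ D requires n ≥ n₀/(1 + n₀/N) = 46.8950/(1 + 46.8950/68059) = 46.8627.
Rounding up, n = 47.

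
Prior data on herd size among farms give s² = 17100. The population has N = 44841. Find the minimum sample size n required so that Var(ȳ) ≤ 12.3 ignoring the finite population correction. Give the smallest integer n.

Without fpc, n₀ = s²/D = 17100/12.3 = 1390.2439.
Rounding up, n = 1391.

1391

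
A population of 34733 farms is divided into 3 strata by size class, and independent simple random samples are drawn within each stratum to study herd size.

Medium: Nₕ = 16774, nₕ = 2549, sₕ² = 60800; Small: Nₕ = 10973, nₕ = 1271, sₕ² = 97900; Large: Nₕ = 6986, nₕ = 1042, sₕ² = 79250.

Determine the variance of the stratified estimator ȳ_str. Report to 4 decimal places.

14.1330

Var(ȳ_str) = Σₕ Wₕ²(1 − fₕ)sₕ²/nₕ with Wₕ = Nₕ/N, N = 34733.
Medium: Wₕ = 0.48294130; term = 0.48294130²·(1 − 0.15196137)·60800/2549 = 4.7177841.
Small: Wₕ = 0.31592434; term = 0.31592434²·(1 − 0.11582976)·97900/1271 = 6.7973432.
Large: Wₕ = 0.20113437; term = 0.20113437²·(1 − 0.14915545)·79250/1042 = 2.6179078.
Sum = 14.133035.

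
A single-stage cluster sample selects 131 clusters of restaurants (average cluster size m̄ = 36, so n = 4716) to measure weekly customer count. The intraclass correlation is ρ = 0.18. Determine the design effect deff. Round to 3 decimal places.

7.300

deff = 1 + (36 − 1)·0.18 = 1 + 6.3 = 7.3.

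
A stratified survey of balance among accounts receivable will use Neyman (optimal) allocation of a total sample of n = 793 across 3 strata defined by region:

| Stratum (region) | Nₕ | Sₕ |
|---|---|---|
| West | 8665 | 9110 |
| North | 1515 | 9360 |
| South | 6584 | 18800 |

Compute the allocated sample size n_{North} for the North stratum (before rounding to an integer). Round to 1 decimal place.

Neyman allocation: nₕ = n·NₕSₕ / Σⱼ NⱼSⱼ.
Σ NⱼSⱼ = 8665·9110 + 1515·9360 + 6584·18800 = 2.1689775 × 10^8.
n_{North} = 793·1515·9360 / (2.1689775 × 10^8) = 51.8.

51.8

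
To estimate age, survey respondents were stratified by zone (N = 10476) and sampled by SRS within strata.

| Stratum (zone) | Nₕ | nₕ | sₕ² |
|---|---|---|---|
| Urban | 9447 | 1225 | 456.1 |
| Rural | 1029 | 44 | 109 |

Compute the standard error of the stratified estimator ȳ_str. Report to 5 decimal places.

0.53516

Var(ȳ_str) = Σₕ Wₕ²(1 − fₕ)sₕ²/nₕ with Wₕ = Nₕ/N, N = 10476.
Urban: Wₕ = 0.90177549; term = 0.90177549²·(1 − 0.12967079)·456.1/1225 = 0.26351442.
Rural: Wₕ = 0.09822451; term = 0.09822451²·(1 − 0.04275996)·109/44 = 0.022878863.
Sum = 0.28639328.
SE = √(0.28639328) = 0.53516.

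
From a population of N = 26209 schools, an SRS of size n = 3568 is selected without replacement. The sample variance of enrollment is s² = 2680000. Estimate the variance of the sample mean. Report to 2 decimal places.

Under SRS without replacement, Var(ȳ) = (1 − f)·s²/n with f = n/N = 3568/26209 = 0.13613644.
Var(ȳ) = (1 − 0.13613644)·2680000/3568 = 0.86386356·751.12108 = 648.86613.

648.87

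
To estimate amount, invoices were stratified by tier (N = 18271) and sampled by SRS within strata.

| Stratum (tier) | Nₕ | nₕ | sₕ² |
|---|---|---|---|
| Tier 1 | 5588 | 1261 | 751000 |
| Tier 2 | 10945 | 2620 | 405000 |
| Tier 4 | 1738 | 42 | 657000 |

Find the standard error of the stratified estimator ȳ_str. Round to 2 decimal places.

Var(ȳ_str) = Σₕ Wₕ²(1 − fₕ)sₕ²/nₕ with Wₕ = Nₕ/N, N = 18271.
Tier 1: Wₕ = 0.30583986; term = 0.30583986²·(1 − 0.22566213)·751000/1261 = 43.136361.
Tier 2: Wₕ = 0.59903672; term = 0.59903672²·(1 − 0.23937871)·405000/2620 = 42.191902.
Tier 4: Wₕ = 0.09512342; term = 0.09512342²·(1 − 0.02416571)·657000/42 = 138.12334.
Sum = 223.4516.
SE = √(223.4516) = 14.95.

14.95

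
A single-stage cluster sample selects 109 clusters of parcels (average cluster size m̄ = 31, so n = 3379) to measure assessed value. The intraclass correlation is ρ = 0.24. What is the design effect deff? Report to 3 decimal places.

8.200

deff = 1 + (31 − 1)·0.24 = 1 + 7.2 = 8.2.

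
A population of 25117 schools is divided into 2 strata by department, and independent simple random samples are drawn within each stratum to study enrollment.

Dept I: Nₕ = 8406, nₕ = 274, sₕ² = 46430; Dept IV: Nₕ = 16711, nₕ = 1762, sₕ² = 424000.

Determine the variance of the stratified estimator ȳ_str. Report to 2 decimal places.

113.65

Var(ȳ_str) = Σₕ Wₕ²(1 − fₕ)sₕ²/nₕ with Wₕ = Nₕ/N, N = 25117.
Dept I: Wₕ = 0.33467373; term = 0.33467373²·(1 − 0.03259576)·46430/274 = 18.361127.
Dept IV: Wₕ = 0.66532627; term = 0.66532627²·(1 − 0.10543953)·424000/1762 = 95.288174.
Sum = 113.6493.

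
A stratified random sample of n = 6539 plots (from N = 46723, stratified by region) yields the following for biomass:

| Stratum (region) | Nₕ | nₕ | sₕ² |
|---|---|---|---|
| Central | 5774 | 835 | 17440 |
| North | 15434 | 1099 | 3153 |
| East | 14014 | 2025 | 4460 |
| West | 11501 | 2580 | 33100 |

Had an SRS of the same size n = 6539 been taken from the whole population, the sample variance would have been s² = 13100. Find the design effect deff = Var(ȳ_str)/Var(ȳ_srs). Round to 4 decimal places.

Var(ȳ_str) = Σ Wₕ²(1−fₕ)sₕ²/nₕ with Wₕ = Nₕ/46723:
  Central: (5774/46723)²·(1−835/5774)·17440/835 = 0.27284398
  North: (15434/46723)²·(1−1099/15434)·3153/1099 = 0.29076427
  East: (14014/46723)²·(1−2025/14014)·4460/2025 = 0.16950927
  West: (11501/46723)²·(1−2580/11501)·33100/2580 = 0.6029704
  → Var(ȳ_str) = 1.3360879.
Var(ȳ_srs) = (1 − 6539/46723)·13100/6539 = 1.7229886.
deff = 1.3360879 / 1.7229886 = 0.7754.

0.7754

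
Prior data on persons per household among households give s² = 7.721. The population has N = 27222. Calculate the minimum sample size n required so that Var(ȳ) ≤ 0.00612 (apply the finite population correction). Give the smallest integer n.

1206

Without fpc, n₀ = s²/D = 7.721/0.00612 = 1261.6013.
With fpc, (1 − n/N)·s²/n ≤ D requires n ≥ n₀/(1 + n₀/N) = 1261.6013/(1 + 1261.6013/27222) = 1205.7222.
Rounding up, n = 1206.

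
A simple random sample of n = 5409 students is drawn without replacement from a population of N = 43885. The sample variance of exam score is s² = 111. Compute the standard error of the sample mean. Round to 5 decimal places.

Under SRS without replacement, Var(ȳ) = (1 − f)·s²/n with f = n/N = 5409/43885 = 0.12325396.
Var(ȳ) = (1 − 0.12325396)·111/5409 = 0.87674604·0.020521353 = 0.017992015.
SE(ȳ) = √(0.017992015) = 0.13413.

0.13413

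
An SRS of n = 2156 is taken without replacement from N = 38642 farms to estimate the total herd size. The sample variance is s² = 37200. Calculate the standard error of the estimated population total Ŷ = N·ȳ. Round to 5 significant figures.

Var(Ŷ) = N²·Var(ȳ) = N²·(1 − n/N)·s²/n.
f = 2156/38642 = 0.05579421; Var(ȳ) = 0.94420579·37200/2156 = 16.291491.
Var(Ŷ) = 38642² · 16.291491 = 2.4326522 × 10^10.
SE(Ŷ) = √(2.4326522 × 10^10) = 155970.

155970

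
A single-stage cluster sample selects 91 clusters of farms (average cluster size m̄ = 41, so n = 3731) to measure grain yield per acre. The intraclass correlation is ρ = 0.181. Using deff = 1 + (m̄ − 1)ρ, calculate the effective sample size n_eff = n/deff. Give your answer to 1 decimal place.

deff = 1 + (41 − 1)·0.181 = 1 + 7.24 = 8.24.
n_eff = 3731 / 8.24 = 452.8.

452.8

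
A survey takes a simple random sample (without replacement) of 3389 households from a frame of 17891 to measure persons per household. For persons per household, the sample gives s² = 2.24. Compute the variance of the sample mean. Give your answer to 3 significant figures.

5.36 × 10^-4

Under SRS without replacement, Var(ȳ) = (1 − f)·s²/n with f = n/N = 3389/17891 = 0.18942485.
Var(ȳ) = (1 − 0.18942485)·2.24/3389 = 0.81057515·6.6096194 × 10^-4 = 5.3575932 × 10^-4.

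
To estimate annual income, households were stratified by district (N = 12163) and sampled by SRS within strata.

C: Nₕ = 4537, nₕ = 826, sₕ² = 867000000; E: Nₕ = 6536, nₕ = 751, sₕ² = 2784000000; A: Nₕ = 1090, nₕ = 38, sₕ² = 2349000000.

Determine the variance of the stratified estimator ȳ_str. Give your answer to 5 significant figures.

Var(ȳ_str) = Σₕ Wₕ²(1 − fₕ)sₕ²/nₕ with Wₕ = Nₕ/N, N = 12163.
C: Wₕ = 0.37301653; term = 0.37301653²·(1 − 0.18205863)·867000000/826 = 119458.59.
E: Wₕ = 0.53736743; term = 0.53736743²·(1 − 0.11490208)·2784000000/751 = 947465.24.
A: Wₕ = 0.08961605; term = 0.08961605²·(1 − 0.03486239)·2349000000/38 = 479137.59.
Sum = 1.5460614 × 10^6.

1.5461 × 10^6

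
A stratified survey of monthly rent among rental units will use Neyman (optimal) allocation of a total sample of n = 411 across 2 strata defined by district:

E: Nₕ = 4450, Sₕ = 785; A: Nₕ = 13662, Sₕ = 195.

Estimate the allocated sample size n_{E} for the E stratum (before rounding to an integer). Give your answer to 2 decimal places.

233.17

Neyman allocation: nₕ = n·NₕSₕ / Σⱼ NⱼSⱼ.
Σ NⱼSⱼ = 4450·785 + 13662·195 = 6.15734 × 10^6.
n_{E} = 411·4450·785 / (6.15734 × 10^6) = 233.17.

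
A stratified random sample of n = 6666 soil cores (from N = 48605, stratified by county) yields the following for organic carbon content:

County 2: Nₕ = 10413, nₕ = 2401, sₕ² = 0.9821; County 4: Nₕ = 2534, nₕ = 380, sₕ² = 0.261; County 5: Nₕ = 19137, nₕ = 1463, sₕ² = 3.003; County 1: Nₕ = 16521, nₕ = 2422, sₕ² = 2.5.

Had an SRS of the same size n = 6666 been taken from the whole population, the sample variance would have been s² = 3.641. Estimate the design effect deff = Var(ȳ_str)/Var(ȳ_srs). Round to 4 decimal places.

Var(ȳ_str) = Σ Wₕ²(1−fₕ)sₕ²/nₕ with Wₕ = Nₕ/48605:
  County 2: (10413/48605)²·(1−2401/10413)·0.9821/2401 = 1.4445031 × 10^-5
  County 4: (2534/48605)²·(1−380/2534)·0.261/380 = 1.5868918 × 10^-6
  County 5: (19137/48605)²·(1−1463/19137)·3.003/1463 = 2.9387174 × 10^-4
  County 1: (16521/48605)²·(1−2422/16521)·2.5/2422 = 1.0177207 × 10^-4
  → Var(ȳ_str) = 4.1167573 × 10^-4.
Var(ȳ_srs) = (1 − 6666/48605)·3.641/6666 = 4.7129463 × 10^-4.
deff = (4.1167573 × 10^-4) / (4.7129463 × 10^-4) = 0.8735.

0.8735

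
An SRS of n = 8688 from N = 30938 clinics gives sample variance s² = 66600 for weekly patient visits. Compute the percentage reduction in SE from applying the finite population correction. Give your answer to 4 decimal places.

15.1955

f = n/N = 8688/30938 = 0.28081970.
SE_no-fpc = √(s²/n) = 2.7687083; SE_fpc = √((1−f)s²/n) = 2.3479892.
Ratio = √(1−f) = 0.84804498. Reduction = 100·(1 − 0.84804498) = 15.1955%.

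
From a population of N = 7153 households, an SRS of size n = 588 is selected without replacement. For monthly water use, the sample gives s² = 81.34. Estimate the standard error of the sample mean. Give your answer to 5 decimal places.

0.35632

Under SRS without replacement, Var(ȳ) = (1 − f)·s²/n with f = n/N = 588/7153 = 0.08220327.
Var(ȳ) = (1 − 0.08220327)·81.34/588 = 0.91779673·0.13833333 = 0.12696188.
SE(ȳ) = √(0.12696188) = 0.35632.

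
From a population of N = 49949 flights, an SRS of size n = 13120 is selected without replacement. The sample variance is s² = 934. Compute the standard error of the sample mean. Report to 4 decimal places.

Under SRS without replacement, Var(ȳ) = (1 − f)·s²/n with f = n/N = 13120/49949 = 0.26266792.
Var(ȳ) = (1 − 0.26266792)·934/13120 = 0.73733208·0.071189024 = 0.052489951.
SE(ȳ) = √(0.052489951) = 0.2291.

0.2291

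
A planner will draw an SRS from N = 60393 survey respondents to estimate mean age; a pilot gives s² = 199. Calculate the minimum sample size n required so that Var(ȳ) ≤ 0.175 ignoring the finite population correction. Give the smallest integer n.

1138

Without fpc, n₀ = s²/D = 199/0.175 = 1137.1429.
Rounding up, n = 1138.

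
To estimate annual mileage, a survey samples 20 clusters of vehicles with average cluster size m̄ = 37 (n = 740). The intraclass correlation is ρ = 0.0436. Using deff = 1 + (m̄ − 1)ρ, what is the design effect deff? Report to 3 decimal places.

2.570

deff = 1 + (37 − 1)·0.0436 = 1 + 1.5696 = 2.5696.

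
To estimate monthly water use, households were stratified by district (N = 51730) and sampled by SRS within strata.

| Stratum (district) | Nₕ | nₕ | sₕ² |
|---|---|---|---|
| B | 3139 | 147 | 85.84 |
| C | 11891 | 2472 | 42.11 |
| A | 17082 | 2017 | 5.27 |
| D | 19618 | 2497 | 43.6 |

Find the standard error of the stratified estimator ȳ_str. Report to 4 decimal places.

0.0721

Var(ȳ_str) = Σₕ Wₕ²(1 − fₕ)sₕ²/nₕ with Wₕ = Nₕ/N, N = 51730.
B: Wₕ = 0.06068046; term = 0.06068046²·(1 − 0.04683020)·85.84/147 = 0.0020494641.
C: Wₕ = 0.22986662; term = 0.22986662²·(1 − 0.20788832)·42.11/2472 = 7.1297614 × 10^-4.
A: Wₕ = 0.33021458; term = 0.33021458²·(1 − 0.11807751)·5.27/2017 = 2.5126246 × 10^-4.
D: Wₕ = 0.37923835; term = 0.37923835²·(1 − 0.12728107)·43.6/2497 = 0.002191628.
Sum = 0.0052053307.
SE = √(0.0052053307) = 0.0721.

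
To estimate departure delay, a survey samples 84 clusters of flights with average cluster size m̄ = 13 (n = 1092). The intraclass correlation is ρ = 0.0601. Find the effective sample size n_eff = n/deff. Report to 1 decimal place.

deff = 1 + (13 − 1)·0.0601 = 1 + 0.7212 = 1.7212.
n_eff = 1092 / 1.7212 = 634.4.

634.4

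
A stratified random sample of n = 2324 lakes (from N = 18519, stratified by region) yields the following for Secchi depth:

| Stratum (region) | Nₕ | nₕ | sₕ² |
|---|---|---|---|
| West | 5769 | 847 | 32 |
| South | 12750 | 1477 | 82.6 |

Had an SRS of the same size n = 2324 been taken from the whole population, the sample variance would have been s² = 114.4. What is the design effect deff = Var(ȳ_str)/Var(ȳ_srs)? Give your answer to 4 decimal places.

0.6171

Var(ȳ_str) = Σ Wₕ²(1−fₕ)sₕ²/nₕ with Wₕ = Nₕ/18519:
  West: (5769/18519)²·(1−847/5769)·32/847 = 0.0031280498
  South: (12750/18519)²·(1−1477/12750)·82.6/1477 = 0.023437656
  → Var(ȳ_str) = 0.026565706.
Var(ȳ_srs) = (1 − 2324/18519)·114.4/2324 = 0.043048034.
deff = 0.026565706 / 0.043048034 = 0.6171.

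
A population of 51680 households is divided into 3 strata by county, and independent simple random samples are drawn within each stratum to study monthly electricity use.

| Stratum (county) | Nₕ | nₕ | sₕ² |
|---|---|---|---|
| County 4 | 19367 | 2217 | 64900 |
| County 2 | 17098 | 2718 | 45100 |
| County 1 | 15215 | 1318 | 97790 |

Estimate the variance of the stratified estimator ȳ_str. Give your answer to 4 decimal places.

Var(ȳ_str) = Σₕ Wₕ²(1 − fₕ)sₕ²/nₕ with Wₕ = Nₕ/N, N = 51680.
County 4: Wₕ = 0.37474845; term = 0.37474845²·(1 − 0.11447307)·64900/2217 = 3.6404953.
County 2: Wₕ = 0.33084365; term = 0.33084365²·(1 − 0.15896596)·45100/2718 = 1.5275178.
County 1: Wₕ = 0.29440789; term = 0.29440789²·(1 − 0.08662504)·97790/1318 = 5.8739066.
Sum = 11.04192.

11.0419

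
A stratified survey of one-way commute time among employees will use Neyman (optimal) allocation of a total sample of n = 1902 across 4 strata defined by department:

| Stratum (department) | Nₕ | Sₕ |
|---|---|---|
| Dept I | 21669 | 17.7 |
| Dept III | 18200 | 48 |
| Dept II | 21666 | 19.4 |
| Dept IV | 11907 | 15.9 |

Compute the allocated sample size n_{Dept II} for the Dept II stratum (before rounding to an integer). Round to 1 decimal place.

428.2

Neyman allocation: nₕ = n·NₕSₕ / Σⱼ NⱼSⱼ.
Σ NⱼSⱼ = 21669·17.7 + 18200·48 + 21666·19.4 + 11907·15.9 = 1.866783 × 10^6.
n_{Dept II} = 1902·21666·19.4 / (1.866783 × 10^6) = 428.2.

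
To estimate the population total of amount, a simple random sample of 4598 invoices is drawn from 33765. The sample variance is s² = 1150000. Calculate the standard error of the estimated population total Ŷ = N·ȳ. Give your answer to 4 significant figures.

496300

Var(Ŷ) = N²·Var(ȳ) = N²·(1 − n/N)·s²/n.
f = 4598/33765 = 0.13617651; Var(ȳ) = 0.86382349·1150000/4598 = 216.04981.
Var(Ŷ) = 33765² · 216.04981 = 2.4631304 × 10^11.
SE(Ŷ) = √(2.4631304 × 10^11) = 496300.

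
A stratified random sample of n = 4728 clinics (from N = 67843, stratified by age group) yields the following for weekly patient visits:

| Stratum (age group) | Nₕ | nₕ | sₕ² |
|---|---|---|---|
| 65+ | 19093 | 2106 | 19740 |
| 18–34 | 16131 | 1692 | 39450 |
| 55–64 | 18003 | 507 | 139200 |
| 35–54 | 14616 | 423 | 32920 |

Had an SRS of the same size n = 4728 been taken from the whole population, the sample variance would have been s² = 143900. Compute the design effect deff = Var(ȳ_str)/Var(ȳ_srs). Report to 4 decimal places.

0.8525

Var(ȳ_str) = Σ Wₕ²(1−fₕ)sₕ²/nₕ with Wₕ = Nₕ/67843:
  65+: (19093/67843)²·(1−2106/19093)·19740/2106 = 0.66049503
  18–34: (16131/67843)²·(1−1692/16131)·39450/1692 = 1.1798722
  55–64: (18003/67843)²·(1−507/18003)·139200/507 = 18.789051
  35–54: (14616/67843)²·(1−423/14616)·32920/423 = 3.5076165
  → Var(ȳ_str) = 24.137035.
Var(ȳ_srs) = (1 − 4728/67843)·143900/4728 = 28.314629.
deff = 24.137035 / 28.314629 = 0.8525.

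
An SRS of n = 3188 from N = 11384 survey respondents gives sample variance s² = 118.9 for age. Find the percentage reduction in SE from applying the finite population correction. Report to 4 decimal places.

f = n/N = 3188/11384 = 0.28004216.
SE_no-fpc = √(s²/n) = 0.19312201; SE_fpc = √((1−f)s²/n) = 0.16386466.
Ratio = √(1−f) = 0.84850329. Reduction = 100·(1 − 0.84850329) = 15.1497%.

15.1497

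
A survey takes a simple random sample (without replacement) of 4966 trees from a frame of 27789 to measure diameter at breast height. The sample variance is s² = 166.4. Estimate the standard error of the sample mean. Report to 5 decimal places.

0.16589

Under SRS without replacement, Var(ȳ) = (1 − f)·s²/n with f = n/N = 4966/27789 = 0.17870380.
Var(ȳ) = (1 − 0.17870380)·166.4/4966 = 0.82129620·0.033507853 = 0.027519873.
SE(ȳ) = √(0.027519873) = 0.16589.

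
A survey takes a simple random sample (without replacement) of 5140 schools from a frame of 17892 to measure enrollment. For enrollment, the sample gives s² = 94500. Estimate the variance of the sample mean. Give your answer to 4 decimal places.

Under SRS without replacement, Var(ȳ) = (1 − f)·s²/n with f = n/N = 5140/17892 = 0.28727923.
Var(ȳ) = (1 − 0.28727923)·94500/5140 = 0.71272077·18.385214 = 13.103524.

13.1035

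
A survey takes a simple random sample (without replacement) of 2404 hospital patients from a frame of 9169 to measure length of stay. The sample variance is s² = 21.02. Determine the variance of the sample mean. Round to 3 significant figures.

0.00645

Under SRS without replacement, Var(ȳ) = (1 − f)·s²/n with f = n/N = 2404/9169 = 0.26218781.
Var(ȳ) = (1 − 0.26218781)·21.02/2404 = 0.73781219·0.0087437604 = 0.006451253.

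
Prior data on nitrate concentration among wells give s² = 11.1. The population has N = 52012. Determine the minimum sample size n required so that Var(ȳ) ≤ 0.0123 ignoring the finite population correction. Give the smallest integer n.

Without fpc, n₀ = s²/D = 11.1/0.0123 = 902.4390.
Rounding up, n = 903.

903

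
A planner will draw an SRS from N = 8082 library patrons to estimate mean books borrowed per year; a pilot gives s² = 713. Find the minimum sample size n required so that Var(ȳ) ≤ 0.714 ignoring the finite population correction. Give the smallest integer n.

Without fpc, n₀ = s²/D = 713/0.714 = 998.5994.
Rounding up, n = 999.

999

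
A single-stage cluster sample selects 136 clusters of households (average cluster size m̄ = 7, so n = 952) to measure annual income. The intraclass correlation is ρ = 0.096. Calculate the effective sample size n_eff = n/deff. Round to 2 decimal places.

deff = 1 + (7 − 1)·0.096 = 1 + 0.576 = 1.576.
n_eff = 952 / 1.576 = 604.06.

604.06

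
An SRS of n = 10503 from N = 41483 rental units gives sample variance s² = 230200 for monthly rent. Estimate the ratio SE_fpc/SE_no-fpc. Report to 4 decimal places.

f = n/N = 10503/41483 = 0.25318805.
SE_no-fpc = √(s²/n) = 4.681618; SE_fpc = √((1−f)s²/n) = 4.0457739.
Ratio = √(1−f) = 0.86418282.

0.8642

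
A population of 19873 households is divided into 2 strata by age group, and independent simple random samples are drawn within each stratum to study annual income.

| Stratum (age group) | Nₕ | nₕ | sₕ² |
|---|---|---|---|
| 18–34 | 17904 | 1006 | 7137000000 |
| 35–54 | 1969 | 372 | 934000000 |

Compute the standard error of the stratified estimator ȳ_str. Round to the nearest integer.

Var(ȳ_str) = Σₕ Wₕ²(1 − fₕ)sₕ²/nₕ with Wₕ = Nₕ/N, N = 19873.
18–34: Wₕ = 0.90092085; term = 0.90092085²·(1 − 0.05618856)·7137000000/1006 = 5.4347081 × 10^6.
35–54: Wₕ = 0.09907915; term = 0.09907915²·(1 − 0.18892839)·934000000/372 = 19990.686.
Sum = 5.4546988 × 10^6.
SE = √(5.4546988 × 10^6) = 2336.

2336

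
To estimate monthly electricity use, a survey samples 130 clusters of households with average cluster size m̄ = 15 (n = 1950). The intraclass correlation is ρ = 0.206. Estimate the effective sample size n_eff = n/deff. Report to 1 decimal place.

502.1

deff = 1 + (15 − 1)·0.206 = 1 + 2.884 = 3.884.
n_eff = 1950 / 3.884 = 502.1.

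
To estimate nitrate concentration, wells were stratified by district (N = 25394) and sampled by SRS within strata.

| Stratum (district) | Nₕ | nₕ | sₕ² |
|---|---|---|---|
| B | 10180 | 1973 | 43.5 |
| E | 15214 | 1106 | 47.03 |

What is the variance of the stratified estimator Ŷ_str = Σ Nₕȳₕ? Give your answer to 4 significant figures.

1.097 × 10^7

Var(Ŷ_str) = Σₕ Nₕ²(1 − fₕ)sₕ²/nₕ.
B: 10180²·(1 − 1973/10180)·43.5/1973 = 1.8420202 × 10^6.
E: 15214²·(1 − 1106/15214)·47.03/1106 = 9.127014 × 10^6.
Sum = 1.0969034 × 10^7.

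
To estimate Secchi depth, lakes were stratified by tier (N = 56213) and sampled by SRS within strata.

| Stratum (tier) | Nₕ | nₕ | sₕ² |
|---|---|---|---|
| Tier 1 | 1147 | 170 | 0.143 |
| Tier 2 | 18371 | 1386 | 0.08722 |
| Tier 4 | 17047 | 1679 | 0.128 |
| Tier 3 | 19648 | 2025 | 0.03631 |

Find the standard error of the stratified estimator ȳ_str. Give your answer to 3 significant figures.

0.00385

Var(ȳ_str) = Σₕ Wₕ²(1 − fₕ)sₕ²/nₕ with Wₕ = Nₕ/N, N = 56213.
Tier 1: Wₕ = 0.02040453; term = 0.02040453²·(1 − 0.14821273)·0.143/170 = 2.9831258 × 10^-7.
Tier 2: Wₕ = 0.32681052; term = 0.32681052²·(1 − 0.07544499)·0.08722/1386 = 6.2140919 × 10^-6.
Tier 4: Wₕ = 0.30325725; term = 0.30325725²·(1 − 0.09849240)·0.128/1679 = 6.3204945 × 10^-6.
Tier 3: Wₕ = 0.34952769; term = 0.34952769²·(1 − 0.10306393)·0.03631/2025 = 1.9648341 × 10^-6.
Sum = 1.4797733 × 10^-5.
SE = √(1.4797733 × 10^-5) = 0.00385.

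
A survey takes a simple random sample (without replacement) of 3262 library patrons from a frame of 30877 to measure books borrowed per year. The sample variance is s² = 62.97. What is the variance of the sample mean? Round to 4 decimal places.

0.0173

Under SRS without replacement, Var(ȳ) = (1 − f)·s²/n with f = n/N = 3262/30877 = 0.10564498.
Var(ȳ) = (1 − 0.10564498)·62.97/3262 = 0.89435502·0.019304108 = 0.017264726.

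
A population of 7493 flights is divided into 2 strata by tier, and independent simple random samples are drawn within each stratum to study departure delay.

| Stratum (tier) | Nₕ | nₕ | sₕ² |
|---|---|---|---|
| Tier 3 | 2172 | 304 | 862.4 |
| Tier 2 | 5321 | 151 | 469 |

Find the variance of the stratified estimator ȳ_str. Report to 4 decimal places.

Var(ȳ_str) = Σₕ Wₕ²(1 − fₕ)sₕ²/nₕ with Wₕ = Nₕ/N, N = 7493.
Tier 3: Wₕ = 0.28987055; term = 0.28987055²·(1 − 0.13996317)·862.4/304 = 0.20500308.
Tier 2: Wₕ = 0.71012945; term = 0.71012945²·(1 − 0.02837812)·469/151 = 1.5218373.
Sum = 1.7268404.

1.7268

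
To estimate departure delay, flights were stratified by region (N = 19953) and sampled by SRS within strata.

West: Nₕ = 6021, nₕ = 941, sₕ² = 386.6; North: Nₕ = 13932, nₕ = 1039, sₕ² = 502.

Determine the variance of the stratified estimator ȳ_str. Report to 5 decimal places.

Var(ȳ_str) = Σₕ Wₕ²(1 − fₕ)sₕ²/nₕ with Wₕ = Nₕ/N, N = 19953.
West: Wₕ = 0.30175913; term = 0.30175913²·(1 − 0.15628633)·386.6/941 = 0.031563718.
North: Wₕ = 0.69824087; term = 0.69824087²·(1 − 0.07457651)·502/1039 = 0.21799133.
Sum = 0.24955505.

0.24956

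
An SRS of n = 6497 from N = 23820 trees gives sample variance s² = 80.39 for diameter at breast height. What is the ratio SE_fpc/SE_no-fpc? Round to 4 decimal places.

f = n/N = 6497/23820 = 0.27275399.
SE_no-fpc = √(s²/n) = 0.1112358; SE_fpc = √((1−f)s²/n) = 0.094860466.
Ratio = √(1−f) = 0.85278720.

0.8528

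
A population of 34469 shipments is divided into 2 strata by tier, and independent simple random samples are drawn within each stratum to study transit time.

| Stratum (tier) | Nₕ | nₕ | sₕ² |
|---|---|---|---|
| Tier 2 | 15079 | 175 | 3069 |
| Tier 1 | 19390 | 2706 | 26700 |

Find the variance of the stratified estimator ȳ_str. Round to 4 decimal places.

6.0038

Var(ȳ_str) = Σₕ Wₕ²(1 − fₕ)sₕ²/nₕ with Wₕ = Nₕ/N, N = 34469.
Tier 2: Wₕ = 0.43746555; term = 0.43746555²·(1 − 0.01160554)·3069/175 = 3.3172397.
Tier 1: Wₕ = 0.56253445; term = 0.56253445²·(1 − 0.13955647)·26700/2706 = 2.6866067.
Sum = 6.0038464.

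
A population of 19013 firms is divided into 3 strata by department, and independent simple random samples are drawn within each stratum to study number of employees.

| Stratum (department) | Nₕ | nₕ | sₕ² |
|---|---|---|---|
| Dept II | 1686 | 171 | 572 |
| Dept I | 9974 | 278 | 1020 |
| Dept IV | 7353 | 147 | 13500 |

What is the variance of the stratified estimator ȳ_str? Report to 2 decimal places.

Var(ȳ_str) = Σₕ Wₕ²(1 − fₕ)sₕ²/nₕ with Wₕ = Nₕ/N, N = 19013.
Dept II: Wₕ = 0.08867617; term = 0.08867617²·(1 − 0.10142349)·572/171 = 0.023635719.
Dept I: Wₕ = 0.52458844; term = 0.52458844²·(1 − 0.02787247)·1020/278 = 0.98155819.
Dept IV: Wₕ = 0.38673539; term = 0.38673539²·(1 − 0.01999184)·13500/147 = 13.460896.
Sum = 14.46609.

14.47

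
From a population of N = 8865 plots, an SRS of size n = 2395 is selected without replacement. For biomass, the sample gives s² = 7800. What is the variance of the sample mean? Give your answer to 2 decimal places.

Under SRS without replacement, Var(ȳ) = (1 − f)·s²/n with f = n/N = 2395/8865 = 0.27016356.
Var(ȳ) = (1 − 0.27016356)·7800/2395 = 0.72983644·3.256785 = 2.3769203.

2.38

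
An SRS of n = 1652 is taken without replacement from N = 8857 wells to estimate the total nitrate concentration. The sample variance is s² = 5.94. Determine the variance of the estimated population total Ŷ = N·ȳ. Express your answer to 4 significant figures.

229500

Var(Ŷ) = N²·Var(ȳ) = N²·(1 − n/N)·s²/n.
f = 1652/8857 = 0.18651914; Var(ȳ) = 0.81348086·5.94/1652 = 0.0029249857.
Var(Ŷ) = 8857² · 0.0029249857 = 229454.74.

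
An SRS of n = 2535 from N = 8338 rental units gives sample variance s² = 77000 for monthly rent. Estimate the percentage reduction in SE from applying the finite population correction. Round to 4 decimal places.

16.5752

f = n/N = 2535/8338 = 0.30402974.
SE_no-fpc = √(s²/n) = 5.5113296; SE_fpc = √((1−f)s²/n) = 4.5978174.
Ratio = √(1−f) = 0.83424832. Reduction = 100·(1 − 0.83424832) = 16.5752%.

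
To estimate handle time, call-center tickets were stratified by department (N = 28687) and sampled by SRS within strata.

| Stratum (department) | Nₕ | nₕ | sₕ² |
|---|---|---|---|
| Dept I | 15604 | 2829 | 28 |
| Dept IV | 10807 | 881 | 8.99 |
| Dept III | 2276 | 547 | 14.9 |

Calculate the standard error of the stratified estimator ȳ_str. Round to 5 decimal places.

Var(ȳ_str) = Σₕ Wₕ²(1 − fₕ)sₕ²/nₕ with Wₕ = Nₕ/N, N = 28687.
Dept I: Wₕ = 0.54393976; term = 0.54393976²·(1 − 0.18129967)·28/2829 = 0.0023974616.
Dept IV: Wₕ = 0.37672116; term = 0.37672116²·(1 − 0.08152124)·8.99/881 = 0.0013301265.
Dept III: Wₕ = 0.07933907; term = 0.07933907²·(1 − 0.24033392)·14.9/547 = 1.3025546 × 10^-4.
Sum = 0.0038578436.
SE = √(0.0038578436) = 0.06211.

0.06211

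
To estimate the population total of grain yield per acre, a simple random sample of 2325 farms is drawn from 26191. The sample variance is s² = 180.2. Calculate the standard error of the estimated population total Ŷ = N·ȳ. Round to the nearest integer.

Var(Ŷ) = N²·Var(ȳ) = N²·(1 − n/N)·s²/n.
f = 2325/26191 = 0.08877095; Var(ȳ) = 0.91122905·180.2/2325 = 0.07062515.
Var(Ŷ) = 26191² · 0.07062515 = 4.8446627 × 10^7.
SE(Ŷ) = √(4.8446627 × 10^7) = 6960.

6960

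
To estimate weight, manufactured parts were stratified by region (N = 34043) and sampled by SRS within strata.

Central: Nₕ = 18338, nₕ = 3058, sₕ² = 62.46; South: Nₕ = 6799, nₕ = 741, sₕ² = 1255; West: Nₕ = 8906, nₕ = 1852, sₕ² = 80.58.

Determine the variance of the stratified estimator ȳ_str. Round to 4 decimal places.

0.0675

Var(ȳ_str) = Σₕ Wₕ²(1 − fₕ)sₕ²/nₕ with Wₕ = Nₕ/N, N = 34043.
Central: Wₕ = 0.53867168; term = 0.53867168²·(1 − 0.16675755)·62.46/3058 = 0.0049383762.
South: Wₕ = 0.19971800; term = 0.19971800²·(1 − 0.10898662)·1255/741 = 0.060192749.
West: Wₕ = 0.26161032; term = 0.26161032²·(1 − 0.20794970)·80.58/1852 = 0.00235857.
Sum = 0.067489695.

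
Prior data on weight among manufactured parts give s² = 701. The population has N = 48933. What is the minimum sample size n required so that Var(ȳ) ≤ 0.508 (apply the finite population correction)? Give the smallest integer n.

Without fpc, n₀ = s²/D = 701/0.508 = 1379.9213.
With fpc, (1 − n/N)·s²/n ≤ D requires n ≥ n₀/(1 + n₀/N) = 1379.9213/(1 + 1379.9213/48933) = 1342.0745.
Rounding up, n = 1343.

1343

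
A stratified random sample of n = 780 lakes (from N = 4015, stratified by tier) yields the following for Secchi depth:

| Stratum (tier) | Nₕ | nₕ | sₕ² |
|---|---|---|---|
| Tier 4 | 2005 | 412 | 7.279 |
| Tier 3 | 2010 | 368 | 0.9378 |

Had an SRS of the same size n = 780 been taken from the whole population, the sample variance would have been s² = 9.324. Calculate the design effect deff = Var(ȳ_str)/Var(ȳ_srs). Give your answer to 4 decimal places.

Var(ȳ_str) = Σ Wₕ²(1−fₕ)sₕ²/nₕ with Wₕ = Nₕ/4015:
  Tier 4: (2005/4015)²·(1−412/2005)·7.279/412 = 0.003500528
  Tier 3: (2010/4015)²·(1−368/2010)·0.9378/368 = 5.2174767 × 10^-4
  → Var(ȳ_str) = 0.0040222757.
Var(ȳ_srs) = (1 − 780/4015)·9.324/780 = 0.0096315547.
deff = 0.0040222757 / 0.0096315547 = 0.4176.

0.4176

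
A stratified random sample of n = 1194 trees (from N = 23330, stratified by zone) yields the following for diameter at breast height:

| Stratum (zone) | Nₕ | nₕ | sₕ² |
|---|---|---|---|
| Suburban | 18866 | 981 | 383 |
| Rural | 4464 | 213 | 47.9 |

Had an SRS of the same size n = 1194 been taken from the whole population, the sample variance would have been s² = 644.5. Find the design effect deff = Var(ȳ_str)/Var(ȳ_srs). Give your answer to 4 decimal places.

Var(ȳ_str) = Σ Wₕ²(1−fₕ)sₕ²/nₕ with Wₕ = Nₕ/23330:
  Suburban: (18866/23330)²·(1−981/18866)·383/981 = 0.24202992
  Rural: (4464/23330)²·(1−213/4464)·47.9/213 = 0.0078404632
  → Var(ȳ_str) = 0.24987038.
Var(ȳ_srs) = (1 − 1194/23330)·644.5/1194 = 0.51215687.
deff = 0.24987038 / 0.51215687 = 0.4879.

0.4879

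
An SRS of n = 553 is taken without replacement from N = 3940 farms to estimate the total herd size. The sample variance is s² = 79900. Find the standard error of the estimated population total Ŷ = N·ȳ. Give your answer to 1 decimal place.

43910.3

Var(Ŷ) = N²·Var(ȳ) = N²·(1 − n/N)·s²/n.
f = 553/3940 = 0.14035533; Var(ȳ) = 0.85964467·79900/553 = 124.20544.
Var(Ŷ) = 3940² · 124.20544 = 1.9281156 × 10^9.
SE(Ŷ) = √(1.9281156 × 10^9) = 43910.3.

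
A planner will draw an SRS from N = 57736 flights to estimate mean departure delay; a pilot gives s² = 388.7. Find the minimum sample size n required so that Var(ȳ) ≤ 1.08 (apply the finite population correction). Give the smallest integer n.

358

Without fpc, n₀ = s²/D = 388.7/1.08 = 359.9074.
With fpc, (1 − n/N)·s²/n ≤ D requires n ≥ n₀/(1 + n₀/N) = 359.9074/(1 + 359.9074/57736) = 357.6778.
Rounding up, n = 358.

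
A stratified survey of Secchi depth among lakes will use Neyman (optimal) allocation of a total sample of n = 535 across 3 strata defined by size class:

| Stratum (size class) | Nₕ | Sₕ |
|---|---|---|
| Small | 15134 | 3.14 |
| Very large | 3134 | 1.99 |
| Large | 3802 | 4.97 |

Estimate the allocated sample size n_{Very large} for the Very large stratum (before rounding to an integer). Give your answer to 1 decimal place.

Neyman allocation: nₕ = n·NₕSₕ / Σⱼ NⱼSⱼ.
Σ NⱼSⱼ = 15134·3.14 + 3134·1.99 + 3802·4.97 = 72653.36.
n_{Very large} = 535·3134·1.99 / 72653.36 = 45.9.

45.9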